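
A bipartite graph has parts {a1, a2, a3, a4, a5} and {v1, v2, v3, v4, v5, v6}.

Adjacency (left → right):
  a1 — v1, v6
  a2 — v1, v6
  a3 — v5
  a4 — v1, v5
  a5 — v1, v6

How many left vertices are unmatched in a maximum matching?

A valid assignment of size 3: a1–v1, a2–v6, a3–v5.
The set {a1, a2, a3, a4, a5} has only 3 neighbours ({v1, v5, v6}), so by Hall's theorem at most 3 of the 5 left vertices can be matched.
That matches 3 of the 5, leaving 2 unmatched; no matching can do better.

2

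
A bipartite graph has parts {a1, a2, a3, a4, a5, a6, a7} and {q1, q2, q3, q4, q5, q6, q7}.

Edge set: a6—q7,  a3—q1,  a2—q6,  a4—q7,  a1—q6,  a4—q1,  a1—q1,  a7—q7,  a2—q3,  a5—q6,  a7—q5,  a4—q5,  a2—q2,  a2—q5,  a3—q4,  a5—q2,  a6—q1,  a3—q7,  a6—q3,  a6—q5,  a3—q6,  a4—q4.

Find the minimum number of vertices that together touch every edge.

A maximum matching has 7 edges (e.g. a1–q1, a2–q5, a3–q6, a4–q4, a5–q2, a6–q3, a7–q7).
By König's theorem the minimum vertex cover has the same size. One such cover is {a1, a2, a3, a4, a5, a6, a7}.

7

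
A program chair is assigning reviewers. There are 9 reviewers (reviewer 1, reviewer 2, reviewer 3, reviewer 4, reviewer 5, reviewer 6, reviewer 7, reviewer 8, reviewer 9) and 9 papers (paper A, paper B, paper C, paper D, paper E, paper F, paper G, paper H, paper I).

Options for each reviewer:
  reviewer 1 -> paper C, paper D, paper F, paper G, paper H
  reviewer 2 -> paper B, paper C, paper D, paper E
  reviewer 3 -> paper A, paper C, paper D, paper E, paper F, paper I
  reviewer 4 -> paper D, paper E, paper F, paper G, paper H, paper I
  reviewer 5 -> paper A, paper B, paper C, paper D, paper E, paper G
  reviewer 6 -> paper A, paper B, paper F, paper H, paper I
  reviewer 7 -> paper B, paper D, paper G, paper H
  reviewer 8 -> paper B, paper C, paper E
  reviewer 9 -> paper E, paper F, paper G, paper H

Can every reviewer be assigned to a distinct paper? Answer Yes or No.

Yes

A valid assignment of size 9: reviewer 1-paper F, reviewer 2-paper D, reviewer 3-paper C, reviewer 4-paper I, reviewer 5-paper G, reviewer 6-paper A, reviewer 7-paper H, reviewer 8-paper B, reviewer 9-paper E.
Every reviewer is matched, so this is a perfect matching.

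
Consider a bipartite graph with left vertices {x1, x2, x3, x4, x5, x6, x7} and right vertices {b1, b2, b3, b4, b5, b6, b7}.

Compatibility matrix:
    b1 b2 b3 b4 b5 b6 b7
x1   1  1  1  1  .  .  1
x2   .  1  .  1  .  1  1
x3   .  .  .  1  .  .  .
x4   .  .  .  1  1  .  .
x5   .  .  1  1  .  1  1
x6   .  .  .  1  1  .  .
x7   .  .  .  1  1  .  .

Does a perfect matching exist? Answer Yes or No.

The set {x3, x4, x6, x7} has only 2 neighbours ({b4, b5}), so by Hall's theorem at most 5 of the 7 left vertices can be matched.
Hence no matching covers every left vertex.

No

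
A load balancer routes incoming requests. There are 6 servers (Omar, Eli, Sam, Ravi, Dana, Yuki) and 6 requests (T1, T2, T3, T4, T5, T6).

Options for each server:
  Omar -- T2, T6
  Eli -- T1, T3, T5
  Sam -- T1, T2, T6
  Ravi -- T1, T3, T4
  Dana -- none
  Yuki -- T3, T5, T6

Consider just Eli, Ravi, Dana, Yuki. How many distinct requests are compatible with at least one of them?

The union of neighbours of {Eli, Ravi, Dana, Yuki} is {T1, T3, T4, T5, T6}, which has 5 elements.
Since |N(S)| = 5 ≥ |S| = 4, Hall's condition holds for this subset.

5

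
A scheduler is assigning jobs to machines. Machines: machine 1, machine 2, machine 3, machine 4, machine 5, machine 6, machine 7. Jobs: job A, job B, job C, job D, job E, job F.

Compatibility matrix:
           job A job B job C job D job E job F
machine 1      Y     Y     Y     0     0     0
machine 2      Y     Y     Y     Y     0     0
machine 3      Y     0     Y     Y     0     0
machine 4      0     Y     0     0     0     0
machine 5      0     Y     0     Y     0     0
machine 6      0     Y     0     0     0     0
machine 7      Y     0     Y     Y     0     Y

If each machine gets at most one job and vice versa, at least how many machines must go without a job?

For example, pair machine 1–job A, machine 2–job C, machine 3–job D, machine 4–job B, machine 7–job F.
The set {machine 1, machine 2, machine 3, machine 4, machine 5, machine 6} has only 4 neighbours ({job A, job B, job C, job D}), so by Hall's theorem at most 5 of the 7 machines can be matched.
That matches 5 of the 7, leaving 2 unmatched; no matching can do better.

2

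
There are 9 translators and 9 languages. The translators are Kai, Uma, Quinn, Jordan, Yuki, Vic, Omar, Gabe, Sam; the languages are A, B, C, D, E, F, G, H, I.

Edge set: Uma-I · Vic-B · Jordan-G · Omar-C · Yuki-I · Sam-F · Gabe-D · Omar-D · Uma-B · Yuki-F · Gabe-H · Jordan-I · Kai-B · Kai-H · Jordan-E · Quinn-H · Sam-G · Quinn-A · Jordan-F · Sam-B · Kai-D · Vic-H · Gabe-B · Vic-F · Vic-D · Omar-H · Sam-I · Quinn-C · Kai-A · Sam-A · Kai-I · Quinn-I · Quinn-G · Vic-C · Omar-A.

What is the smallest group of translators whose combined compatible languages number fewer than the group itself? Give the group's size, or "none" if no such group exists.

A matching saturating every translator exists, for instance Kai→H, Uma→I, Quinn→A, Jordan→E, Yuki→F, Vic→B, Omar→C, Gabe→D, Sam→G.
By Hall's marriage theorem, this means |N(S)| ≥ |S| for every subset S, so no violating subset exists.

none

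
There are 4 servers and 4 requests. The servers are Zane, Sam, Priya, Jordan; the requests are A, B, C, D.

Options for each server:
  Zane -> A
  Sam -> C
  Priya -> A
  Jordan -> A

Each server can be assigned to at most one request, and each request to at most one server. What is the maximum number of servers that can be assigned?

A valid assignment of size 2: Zane–A, Sam–C.
The set {Zane, Priya, Jordan} has only 1 neighbour ({A}), so by Hall's theorem at most 2 of the 4 servers can be matched.

2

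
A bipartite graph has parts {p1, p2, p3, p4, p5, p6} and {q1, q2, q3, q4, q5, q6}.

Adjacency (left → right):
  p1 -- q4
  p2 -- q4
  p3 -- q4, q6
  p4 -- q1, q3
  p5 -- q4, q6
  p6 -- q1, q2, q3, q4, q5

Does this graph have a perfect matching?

The set {p1, p2, p3, p5} has only 2 neighbours ({q4, q6}), so by Hall's theorem at most 4 of the 6 left vertices can be matched.
Hence no matching covers every left vertex.

No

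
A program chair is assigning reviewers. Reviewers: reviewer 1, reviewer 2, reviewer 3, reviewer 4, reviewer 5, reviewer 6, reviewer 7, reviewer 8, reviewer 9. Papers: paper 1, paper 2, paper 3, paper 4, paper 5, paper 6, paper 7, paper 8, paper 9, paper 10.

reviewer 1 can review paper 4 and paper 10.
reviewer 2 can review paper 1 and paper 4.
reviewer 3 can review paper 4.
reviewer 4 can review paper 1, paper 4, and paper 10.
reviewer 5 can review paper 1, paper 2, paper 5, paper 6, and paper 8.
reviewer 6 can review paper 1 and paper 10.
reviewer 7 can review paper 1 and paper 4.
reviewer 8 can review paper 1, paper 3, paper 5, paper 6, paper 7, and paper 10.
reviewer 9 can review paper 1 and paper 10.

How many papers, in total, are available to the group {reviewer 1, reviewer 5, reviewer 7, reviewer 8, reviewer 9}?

9

The union of neighbours of {reviewer 1, reviewer 5, reviewer 7, reviewer 8, reviewer 9} is {paper 1, paper 2, paper 3, paper 4, paper 5, paper 6, paper 7, paper 8, paper 10}, which has 9 elements.
Since |N(S)| = 9 ≥ |S| = 5, Hall's condition holds for this subset.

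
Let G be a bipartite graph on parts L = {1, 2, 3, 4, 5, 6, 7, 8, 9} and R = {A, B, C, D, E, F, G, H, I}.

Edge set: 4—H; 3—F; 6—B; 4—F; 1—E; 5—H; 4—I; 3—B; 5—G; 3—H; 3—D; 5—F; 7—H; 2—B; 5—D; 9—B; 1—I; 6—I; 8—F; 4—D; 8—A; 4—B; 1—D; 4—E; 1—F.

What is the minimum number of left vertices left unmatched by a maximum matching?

1

One maximum matching: 1-D, 2-B, 3-F, 4-E, 5-G, 6-I, 7-H, 8-A.
The set {2, 9} has only 1 neighbour ({B}), so by Hall's theorem at most 8 of the 9 left vertices can be matched.
That matches 8 of the 9, leaving 1 unmatched; no matching can do better.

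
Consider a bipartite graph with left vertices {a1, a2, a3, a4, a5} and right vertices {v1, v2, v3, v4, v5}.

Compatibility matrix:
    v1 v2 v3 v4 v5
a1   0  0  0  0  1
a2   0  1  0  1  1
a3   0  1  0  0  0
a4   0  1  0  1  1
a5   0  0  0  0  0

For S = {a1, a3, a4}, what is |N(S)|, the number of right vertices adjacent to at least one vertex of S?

3

The union of neighbours of {a1, a3, a4} is {v2, v4, v5}, which has 3 elements.
Since |N(S)| = 3 ≥ |S| = 3, Hall's condition holds for this subset.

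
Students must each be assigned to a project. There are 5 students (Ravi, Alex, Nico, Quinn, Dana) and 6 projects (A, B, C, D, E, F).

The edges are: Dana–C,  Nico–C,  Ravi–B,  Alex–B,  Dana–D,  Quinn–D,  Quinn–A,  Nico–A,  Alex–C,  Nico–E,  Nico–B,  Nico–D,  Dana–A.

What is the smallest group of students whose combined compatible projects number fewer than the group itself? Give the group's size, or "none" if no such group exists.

A matching saturating every student exists, for instance Ravi→B, Alex→C, Nico→E, Quinn→A, Dana→D.
By Hall's marriage theorem, this means |N(S)| ≥ |S| for every subset S, so no violating subset exists.

none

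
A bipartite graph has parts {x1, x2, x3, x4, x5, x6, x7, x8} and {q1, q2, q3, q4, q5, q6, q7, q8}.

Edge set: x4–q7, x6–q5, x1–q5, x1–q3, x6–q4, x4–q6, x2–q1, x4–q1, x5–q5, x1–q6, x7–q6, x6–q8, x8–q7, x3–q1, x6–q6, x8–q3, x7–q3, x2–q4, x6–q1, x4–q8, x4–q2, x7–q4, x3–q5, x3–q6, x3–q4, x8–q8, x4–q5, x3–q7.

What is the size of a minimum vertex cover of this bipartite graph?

A maximum matching has 8 edges (e.g. x1–q3, x2–q1, x3–q7, x4–q2, x5–q5, x6–q4, x7–q6, x8–q8).
By König's theorem the minimum vertex cover has the same size. One such cover is {x1, x2, x3, x4, x5, x6, x7, x8}.

8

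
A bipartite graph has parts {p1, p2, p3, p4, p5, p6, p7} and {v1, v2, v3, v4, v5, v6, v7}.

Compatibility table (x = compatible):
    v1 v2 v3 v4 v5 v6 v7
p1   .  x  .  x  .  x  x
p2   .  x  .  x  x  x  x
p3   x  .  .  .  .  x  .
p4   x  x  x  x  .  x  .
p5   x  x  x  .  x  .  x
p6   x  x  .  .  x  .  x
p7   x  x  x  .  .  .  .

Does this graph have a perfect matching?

Yes

One maximum matching: p1→v6, p2→v5, p3→v1, p4→v4, p5→v3, p6→v7, p7→v2.
All 7 left vertices are covered.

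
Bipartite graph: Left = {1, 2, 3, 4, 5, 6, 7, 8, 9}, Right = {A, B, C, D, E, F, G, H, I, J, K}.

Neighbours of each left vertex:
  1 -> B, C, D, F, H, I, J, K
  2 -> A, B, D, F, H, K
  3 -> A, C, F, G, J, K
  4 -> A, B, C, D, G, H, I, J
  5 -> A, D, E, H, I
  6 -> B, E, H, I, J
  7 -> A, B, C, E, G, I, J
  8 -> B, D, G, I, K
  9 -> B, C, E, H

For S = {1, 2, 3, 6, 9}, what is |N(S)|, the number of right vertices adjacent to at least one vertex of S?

The union of neighbours of {1, 2, 3, 6, 9} is {A, B, C, D, E, F, G, H, I, J, K}, which has 11 elements.
Since |N(S)| = 11 ≥ |S| = 5, Hall's condition holds for this subset.

11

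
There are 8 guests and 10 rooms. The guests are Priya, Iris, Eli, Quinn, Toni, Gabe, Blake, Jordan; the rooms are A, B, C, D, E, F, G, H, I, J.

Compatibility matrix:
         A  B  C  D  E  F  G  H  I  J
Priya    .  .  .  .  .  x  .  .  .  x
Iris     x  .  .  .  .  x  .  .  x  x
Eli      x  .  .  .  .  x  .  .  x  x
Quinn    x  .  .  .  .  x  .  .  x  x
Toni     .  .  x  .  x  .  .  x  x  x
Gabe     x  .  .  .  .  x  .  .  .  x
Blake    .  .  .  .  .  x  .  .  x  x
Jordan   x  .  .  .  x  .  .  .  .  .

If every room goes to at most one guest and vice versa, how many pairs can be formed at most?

A valid assignment of size 6: Priya-F, Iris-A, Eli-J, Quinn-I, Toni-H, Jordan-E.
The set {Priya, Iris, Eli, Quinn, Gabe, Blake} has only 4 neighbours ({A, F, I, J}), so by Hall's theorem at most 6 of the 8 guests can be matched.

6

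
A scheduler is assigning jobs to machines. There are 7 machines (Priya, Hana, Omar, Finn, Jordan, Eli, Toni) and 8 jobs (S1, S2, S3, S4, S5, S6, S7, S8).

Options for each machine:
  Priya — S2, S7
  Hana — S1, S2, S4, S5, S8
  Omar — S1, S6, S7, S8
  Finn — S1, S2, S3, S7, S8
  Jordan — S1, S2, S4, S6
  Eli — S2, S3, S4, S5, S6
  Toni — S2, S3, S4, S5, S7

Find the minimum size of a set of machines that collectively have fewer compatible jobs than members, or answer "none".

A matching saturating every machine exists, for instance Priya→S7, Hana→S1, Omar→S8, Finn→S3, Jordan→S4, Eli→S6, Toni→S2.
By Hall's marriage theorem, this means |N(S)| ≥ |S| for every subset S, so no violating subset exists.

none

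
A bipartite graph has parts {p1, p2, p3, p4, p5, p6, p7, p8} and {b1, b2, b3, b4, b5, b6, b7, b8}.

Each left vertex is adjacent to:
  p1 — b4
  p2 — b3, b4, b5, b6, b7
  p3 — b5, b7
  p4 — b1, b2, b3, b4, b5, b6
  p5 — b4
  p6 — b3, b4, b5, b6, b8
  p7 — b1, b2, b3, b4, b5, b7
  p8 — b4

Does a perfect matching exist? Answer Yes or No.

The set {p1, p5, p8} has only 1 neighbour ({b4}), so by Hall's theorem at most 6 of the 8 left vertices can be matched.
Hence no matching covers every left vertex.

No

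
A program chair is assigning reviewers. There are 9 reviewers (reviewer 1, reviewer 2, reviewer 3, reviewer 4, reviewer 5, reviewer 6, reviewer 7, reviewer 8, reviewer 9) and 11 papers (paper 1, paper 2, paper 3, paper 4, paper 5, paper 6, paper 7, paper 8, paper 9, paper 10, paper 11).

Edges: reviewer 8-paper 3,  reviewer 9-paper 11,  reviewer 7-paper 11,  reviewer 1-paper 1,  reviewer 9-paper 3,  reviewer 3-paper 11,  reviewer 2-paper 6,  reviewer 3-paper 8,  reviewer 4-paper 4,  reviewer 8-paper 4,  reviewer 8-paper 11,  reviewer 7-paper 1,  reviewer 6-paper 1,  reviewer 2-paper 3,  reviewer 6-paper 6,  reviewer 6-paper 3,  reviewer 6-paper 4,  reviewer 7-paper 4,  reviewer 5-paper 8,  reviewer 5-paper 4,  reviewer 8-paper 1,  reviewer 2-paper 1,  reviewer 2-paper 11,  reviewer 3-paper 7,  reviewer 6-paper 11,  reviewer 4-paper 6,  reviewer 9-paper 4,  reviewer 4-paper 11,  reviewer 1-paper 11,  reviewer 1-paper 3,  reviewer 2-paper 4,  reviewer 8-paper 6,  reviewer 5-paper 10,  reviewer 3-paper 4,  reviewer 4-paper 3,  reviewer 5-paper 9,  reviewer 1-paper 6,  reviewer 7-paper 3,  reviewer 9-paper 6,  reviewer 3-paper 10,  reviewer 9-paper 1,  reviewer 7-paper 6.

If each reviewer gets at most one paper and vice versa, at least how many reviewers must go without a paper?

For example, pair reviewer 1-paper 1, reviewer 2-paper 3, reviewer 3-paper 10, reviewer 4-paper 11, reviewer 5-paper 8, reviewer 6-paper 4, reviewer 7-paper 6.
The set {reviewer 1, reviewer 2, reviewer 4, reviewer 6, reviewer 7, reviewer 8, reviewer 9} has only 5 neighbours ({paper 1, paper 11, paper 3, paper 4, paper 6}), so by Hall's theorem at most 7 of the 9 reviewers can be matched.
That matches 7 of the 9, leaving 2 unmatched; no matching can do better.

2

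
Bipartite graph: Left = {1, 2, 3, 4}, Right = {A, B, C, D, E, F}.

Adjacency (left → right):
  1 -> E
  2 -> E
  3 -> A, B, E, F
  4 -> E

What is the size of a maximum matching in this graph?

One maximum matching: 1-E, 3-B.
The set {1, 2, 4} has only 1 neighbour ({E}), so by Hall's theorem at most 2 of the 4 left vertices can be matched.

2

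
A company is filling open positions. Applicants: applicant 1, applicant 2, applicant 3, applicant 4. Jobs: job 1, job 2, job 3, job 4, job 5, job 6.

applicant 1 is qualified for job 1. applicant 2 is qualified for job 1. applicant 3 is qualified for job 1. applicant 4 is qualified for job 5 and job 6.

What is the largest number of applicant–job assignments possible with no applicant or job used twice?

2

A valid assignment of size 2: applicant 1→job 1, applicant 4→job 6.
The set {applicant 1, applicant 2, applicant 3} has only 1 neighbour ({job 1}), so by Hall's theorem at most 2 of the 4 applicants can be matched.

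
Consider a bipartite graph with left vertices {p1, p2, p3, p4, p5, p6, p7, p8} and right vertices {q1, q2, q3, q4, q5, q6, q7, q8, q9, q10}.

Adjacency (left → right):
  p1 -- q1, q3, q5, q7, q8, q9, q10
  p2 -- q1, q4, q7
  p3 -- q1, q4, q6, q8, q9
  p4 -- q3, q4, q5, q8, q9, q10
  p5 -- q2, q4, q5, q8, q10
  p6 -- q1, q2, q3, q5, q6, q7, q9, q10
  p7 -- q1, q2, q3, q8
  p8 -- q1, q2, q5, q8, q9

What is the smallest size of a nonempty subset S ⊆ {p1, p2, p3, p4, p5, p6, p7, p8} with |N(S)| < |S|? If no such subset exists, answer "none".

A matching saturating every left vertex exists, for instance p1→q7, p2→q4, p3→q1, p4→q3, p5→q8, p6→q6, p7→q2, p8→q9.
By Hall's marriage theorem, this means |N(S)| ≥ |S| for every subset S, so no violating subset exists.

none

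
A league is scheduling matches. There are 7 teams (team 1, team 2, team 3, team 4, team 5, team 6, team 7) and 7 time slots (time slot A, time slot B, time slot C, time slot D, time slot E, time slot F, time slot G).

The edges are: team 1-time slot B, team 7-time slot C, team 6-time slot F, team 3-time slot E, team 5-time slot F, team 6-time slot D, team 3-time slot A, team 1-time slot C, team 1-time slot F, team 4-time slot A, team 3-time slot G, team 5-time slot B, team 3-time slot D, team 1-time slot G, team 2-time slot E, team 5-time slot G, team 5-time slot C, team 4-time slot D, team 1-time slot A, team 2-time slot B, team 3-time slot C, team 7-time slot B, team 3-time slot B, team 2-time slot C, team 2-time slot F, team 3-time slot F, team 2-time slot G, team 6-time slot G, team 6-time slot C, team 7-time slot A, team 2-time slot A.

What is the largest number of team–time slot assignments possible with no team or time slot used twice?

7

A valid assignment of size 7: team 1–time slot G, team 2–time slot C, team 3–time slot E, team 4–time slot A, team 5–time slot F, team 6–time slot D, team 7–time slot B.
All 7 teams are matched, so no larger matching exists.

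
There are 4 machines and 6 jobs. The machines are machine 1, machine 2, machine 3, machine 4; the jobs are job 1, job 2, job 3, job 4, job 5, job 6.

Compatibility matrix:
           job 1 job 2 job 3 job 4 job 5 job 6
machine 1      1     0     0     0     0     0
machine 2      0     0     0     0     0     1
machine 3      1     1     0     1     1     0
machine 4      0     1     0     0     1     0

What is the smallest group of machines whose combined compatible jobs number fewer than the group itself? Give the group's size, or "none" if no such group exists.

A matching saturating every machine exists, for instance machine 1→job 1, machine 2→job 6, machine 3→job 4, machine 4→job 2.
By Hall's marriage theorem, this means |N(S)| ≥ |S| for every subset S, so no violating subset exists.

none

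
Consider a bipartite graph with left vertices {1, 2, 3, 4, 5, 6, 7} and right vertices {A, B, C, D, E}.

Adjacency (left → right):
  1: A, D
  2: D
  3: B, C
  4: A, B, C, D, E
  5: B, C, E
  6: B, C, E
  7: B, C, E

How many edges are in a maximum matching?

5

A valid assignment of size 5: 1–A, 2–D, 3–C, 4–E, 5–B.
The set {1, 2, 3, 4, 5, 6, 7} has only 5 neighbours ({A, B, C, D, E}), so by Hall's theorem at most 5 of the 7 left vertices can be matched.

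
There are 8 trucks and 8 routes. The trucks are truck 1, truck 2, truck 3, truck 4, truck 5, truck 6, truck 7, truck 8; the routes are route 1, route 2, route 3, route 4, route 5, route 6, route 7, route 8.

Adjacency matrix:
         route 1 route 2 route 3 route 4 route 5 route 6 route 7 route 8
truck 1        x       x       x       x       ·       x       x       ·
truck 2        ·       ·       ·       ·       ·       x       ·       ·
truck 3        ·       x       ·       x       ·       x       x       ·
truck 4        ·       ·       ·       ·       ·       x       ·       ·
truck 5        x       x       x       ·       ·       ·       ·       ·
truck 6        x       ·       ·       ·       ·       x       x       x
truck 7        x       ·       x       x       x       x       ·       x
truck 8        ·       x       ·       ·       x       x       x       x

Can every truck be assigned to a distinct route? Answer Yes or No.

The set {truck 2, truck 4} has only 1 neighbour ({route 6}), so by Hall's theorem at most 7 of the 8 trucks can be matched.
Hence no matching covers every truck.

No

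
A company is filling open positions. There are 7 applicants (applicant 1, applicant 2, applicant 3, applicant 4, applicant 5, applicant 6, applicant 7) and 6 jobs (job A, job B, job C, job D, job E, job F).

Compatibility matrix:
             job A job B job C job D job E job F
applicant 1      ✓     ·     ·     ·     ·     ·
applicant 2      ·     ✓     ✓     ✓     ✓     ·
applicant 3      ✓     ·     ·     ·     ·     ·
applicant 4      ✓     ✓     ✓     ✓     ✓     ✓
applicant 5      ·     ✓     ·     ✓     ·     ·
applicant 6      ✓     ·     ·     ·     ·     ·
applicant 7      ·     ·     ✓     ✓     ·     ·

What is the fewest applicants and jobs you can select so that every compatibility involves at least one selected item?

A maximum matching has 5 edges (e.g. applicant 1–job A, applicant 2–job E, applicant 4–job F, applicant 5–job B, applicant 7–job D).
By König's theorem the minimum vertex cover has the same size. One such cover is {applicant 2, applicant 4, applicant 5, applicant 7, job A}.

5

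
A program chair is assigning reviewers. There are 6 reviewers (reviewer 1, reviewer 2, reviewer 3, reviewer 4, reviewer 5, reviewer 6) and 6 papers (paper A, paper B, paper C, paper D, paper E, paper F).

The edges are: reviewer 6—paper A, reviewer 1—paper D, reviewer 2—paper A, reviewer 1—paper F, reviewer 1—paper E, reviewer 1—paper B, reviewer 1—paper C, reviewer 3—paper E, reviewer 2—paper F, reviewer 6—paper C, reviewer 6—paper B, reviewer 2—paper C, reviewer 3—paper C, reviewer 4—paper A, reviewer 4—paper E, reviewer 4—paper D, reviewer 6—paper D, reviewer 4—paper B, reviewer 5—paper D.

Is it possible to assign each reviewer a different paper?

A valid assignment of size 6: reviewer 1-paper B, reviewer 2-paper F, reviewer 3-paper E, reviewer 4-paper A, reviewer 5-paper D, reviewer 6-paper C.
Every reviewer is matched, so this is a perfect matching.

Yes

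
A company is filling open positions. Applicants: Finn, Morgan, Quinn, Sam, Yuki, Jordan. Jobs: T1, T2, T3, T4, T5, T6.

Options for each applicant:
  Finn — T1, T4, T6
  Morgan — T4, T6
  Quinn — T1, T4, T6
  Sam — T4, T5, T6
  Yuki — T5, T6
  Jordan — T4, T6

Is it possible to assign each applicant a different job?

The set {Finn, Morgan, Quinn, Sam, Yuki, Jordan} has only 4 neighbours ({T1, T4, T5, T6}), so by Hall's theorem at most 4 of the 6 applicants can be matched.
Hence no matching covers every applicant.

No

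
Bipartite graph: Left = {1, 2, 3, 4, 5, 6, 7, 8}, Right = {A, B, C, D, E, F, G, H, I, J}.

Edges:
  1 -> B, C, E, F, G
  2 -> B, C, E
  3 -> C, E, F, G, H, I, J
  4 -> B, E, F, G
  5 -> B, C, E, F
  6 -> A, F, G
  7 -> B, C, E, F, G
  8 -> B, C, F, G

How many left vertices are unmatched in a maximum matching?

One maximum matching: 1→E, 2→C, 3→J, 4→B, 5→F, 6→A, 7→G.
The set {1, 2, 4, 5, 7, 8} has only 5 neighbours ({B, C, E, F, G}), so by Hall's theorem at most 7 of the 8 left vertices can be matched.
That matches 7 of the 8, leaving 1 unmatched; no matching can do better.

1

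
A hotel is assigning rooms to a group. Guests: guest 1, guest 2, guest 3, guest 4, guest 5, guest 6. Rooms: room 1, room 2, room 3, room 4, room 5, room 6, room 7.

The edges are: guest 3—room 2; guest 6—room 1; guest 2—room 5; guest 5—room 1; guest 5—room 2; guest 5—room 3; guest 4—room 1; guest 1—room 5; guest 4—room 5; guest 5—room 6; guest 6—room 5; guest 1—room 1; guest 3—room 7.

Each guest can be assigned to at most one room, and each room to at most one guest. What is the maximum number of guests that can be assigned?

A valid assignment of size 4: guest 1-room 1, guest 2-room 5, guest 3-room 7, guest 5-room 3.
The set {guest 1, guest 2, guest 4, guest 6} has only 2 neighbours ({room 1, room 5}), so by Hall's theorem at most 4 of the 6 guests can be matched.

4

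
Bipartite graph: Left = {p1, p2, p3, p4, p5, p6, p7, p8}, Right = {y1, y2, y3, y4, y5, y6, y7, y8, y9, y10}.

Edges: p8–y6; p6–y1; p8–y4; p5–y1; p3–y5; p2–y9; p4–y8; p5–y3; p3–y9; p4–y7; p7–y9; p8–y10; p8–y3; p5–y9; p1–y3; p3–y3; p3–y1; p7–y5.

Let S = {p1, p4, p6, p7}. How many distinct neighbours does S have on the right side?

The union of neighbours of {p1, p4, p6, p7} is {y1, y3, y5, y7, y8, y9}, which has 6 elements.
Since |N(S)| = 6 ≥ |S| = 4, Hall's condition holds for this subset.

6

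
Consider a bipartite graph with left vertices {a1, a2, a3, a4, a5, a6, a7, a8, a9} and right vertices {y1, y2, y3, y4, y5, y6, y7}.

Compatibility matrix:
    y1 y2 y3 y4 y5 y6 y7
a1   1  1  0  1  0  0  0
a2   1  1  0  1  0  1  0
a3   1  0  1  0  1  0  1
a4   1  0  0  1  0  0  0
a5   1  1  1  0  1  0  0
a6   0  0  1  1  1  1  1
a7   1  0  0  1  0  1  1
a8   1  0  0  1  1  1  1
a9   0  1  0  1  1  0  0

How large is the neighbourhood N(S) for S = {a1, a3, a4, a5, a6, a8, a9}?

7

The union of neighbours of {a1, a3, a4, a5, a6, a8, a9} is {y1, y2, y3, y4, y5, y6, y7}, which has 7 elements.
Since |N(S)| = 7 ≥ |S| = 7, Hall's condition holds for this subset.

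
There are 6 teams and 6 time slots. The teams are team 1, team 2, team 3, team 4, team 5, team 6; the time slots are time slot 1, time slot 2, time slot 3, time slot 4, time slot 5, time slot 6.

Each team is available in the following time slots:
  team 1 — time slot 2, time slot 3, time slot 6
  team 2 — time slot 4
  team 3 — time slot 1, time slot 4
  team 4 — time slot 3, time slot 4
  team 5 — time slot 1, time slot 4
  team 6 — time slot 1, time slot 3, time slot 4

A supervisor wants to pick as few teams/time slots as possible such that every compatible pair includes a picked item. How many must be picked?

4

The 4 edges team 1–time slot 2, team 2–time slot 4, team 3–time slot 1, team 4–time slot 3 form a matching, so any vertex cover needs at least 4 vertices (one per matched edge).
Conversely {team 1, time slot 1, time slot 3, time slot 4} meets every edge and has exactly 4 vertices, so 4 is optimal.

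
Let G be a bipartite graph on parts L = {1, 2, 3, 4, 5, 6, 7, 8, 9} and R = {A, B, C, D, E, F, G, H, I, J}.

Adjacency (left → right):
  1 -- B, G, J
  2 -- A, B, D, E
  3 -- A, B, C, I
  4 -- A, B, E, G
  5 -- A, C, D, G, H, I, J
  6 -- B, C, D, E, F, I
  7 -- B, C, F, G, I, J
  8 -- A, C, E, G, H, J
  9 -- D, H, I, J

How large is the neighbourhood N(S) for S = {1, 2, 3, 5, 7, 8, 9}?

10

The union of neighbours of {1, 2, 3, 5, 7, 8, 9} is {A, B, C, D, E, F, G, H, I, J}, which has 10 elements.
Since |N(S)| = 10 ≥ |S| = 7, Hall's condition holds for this subset.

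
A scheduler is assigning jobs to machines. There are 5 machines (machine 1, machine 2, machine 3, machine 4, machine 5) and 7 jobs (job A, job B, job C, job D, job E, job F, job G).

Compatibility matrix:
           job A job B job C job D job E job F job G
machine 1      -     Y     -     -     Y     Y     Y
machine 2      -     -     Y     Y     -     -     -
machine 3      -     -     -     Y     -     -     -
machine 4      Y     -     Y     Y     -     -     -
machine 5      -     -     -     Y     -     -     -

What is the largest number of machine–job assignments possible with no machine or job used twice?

4

One maximum matching: machine 1→job F, machine 2→job C, machine 3→job D, machine 4→job A.
The set {machine 3, machine 5} has only 1 neighbour ({job D}), so by Hall's theorem at most 4 of the 5 machines can be matched.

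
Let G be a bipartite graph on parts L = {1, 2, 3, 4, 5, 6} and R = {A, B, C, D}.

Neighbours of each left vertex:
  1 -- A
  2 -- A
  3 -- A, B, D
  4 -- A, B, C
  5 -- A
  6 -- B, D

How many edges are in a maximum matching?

One maximum matching: 1–A, 3–D, 4–C, 6–B.
The set {1, 2, 5} has only 1 neighbour ({A}), so by Hall's theorem at most 4 of the 6 left vertices can be matched.

4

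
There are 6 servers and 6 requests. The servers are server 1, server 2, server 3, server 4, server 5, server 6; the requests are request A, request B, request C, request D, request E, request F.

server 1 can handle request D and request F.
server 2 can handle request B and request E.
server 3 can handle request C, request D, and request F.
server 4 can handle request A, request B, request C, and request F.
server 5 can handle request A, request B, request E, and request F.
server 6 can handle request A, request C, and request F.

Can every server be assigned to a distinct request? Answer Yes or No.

Yes

One maximum matching: server 1–request D, server 2–request B, server 3–request C, server 4–request A, server 5–request E, server 6–request F.
All 6 servers are covered.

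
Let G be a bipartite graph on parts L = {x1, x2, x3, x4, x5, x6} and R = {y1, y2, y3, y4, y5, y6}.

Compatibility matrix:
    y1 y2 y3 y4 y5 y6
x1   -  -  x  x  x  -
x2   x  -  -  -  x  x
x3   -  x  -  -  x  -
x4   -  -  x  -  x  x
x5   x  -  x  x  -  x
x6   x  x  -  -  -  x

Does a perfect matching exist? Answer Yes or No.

Yes

A valid assignment of size 6: x1-y5, x2-y6, x3-y2, x4-y3, x5-y4, x6-y1.
All 6 left vertices are covered.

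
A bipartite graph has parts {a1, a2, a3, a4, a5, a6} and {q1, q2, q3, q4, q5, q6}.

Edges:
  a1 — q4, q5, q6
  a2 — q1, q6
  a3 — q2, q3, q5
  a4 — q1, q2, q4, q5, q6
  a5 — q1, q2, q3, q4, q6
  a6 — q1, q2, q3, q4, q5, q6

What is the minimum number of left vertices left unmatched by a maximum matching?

0

For example, pair a1→q5, a2→q1, a3→q2, a4→q6, a5→q3, a6→q4.
This saturates every left vertex, so 6 is the maximum.
That matches 6 of the 6, leaving 0 unmatched; no matching can do better.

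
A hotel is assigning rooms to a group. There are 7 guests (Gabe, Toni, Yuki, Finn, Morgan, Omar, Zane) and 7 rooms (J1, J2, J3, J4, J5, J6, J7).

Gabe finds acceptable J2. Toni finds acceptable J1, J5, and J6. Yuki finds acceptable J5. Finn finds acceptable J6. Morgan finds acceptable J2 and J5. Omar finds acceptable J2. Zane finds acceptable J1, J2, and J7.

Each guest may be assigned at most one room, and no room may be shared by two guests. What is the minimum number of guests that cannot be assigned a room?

2

For example, pair Gabe→J2, Toni→J1, Yuki→J5, Finn→J6, Zane→J7.
The set {Gabe, Yuki, Morgan, Omar} has only 2 neighbours ({J2, J5}), so by Hall's theorem at most 5 of the 7 guests can be matched.
That matches 5 of the 7, leaving 2 unmatched; no matching can do better.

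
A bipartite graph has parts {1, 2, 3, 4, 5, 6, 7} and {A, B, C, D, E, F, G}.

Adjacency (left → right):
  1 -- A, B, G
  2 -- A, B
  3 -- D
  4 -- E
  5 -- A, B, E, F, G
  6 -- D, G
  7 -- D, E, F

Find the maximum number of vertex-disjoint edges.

6

For example, pair 1→B, 2→A, 3→D, 4→E, 5→F, 6→G.
The set {1, 2, 3, 4, 5, 6, 7} has only 6 neighbours ({A, B, D, E, F, G}), so by Hall's theorem at most 6 of the 7 left vertices can be matched.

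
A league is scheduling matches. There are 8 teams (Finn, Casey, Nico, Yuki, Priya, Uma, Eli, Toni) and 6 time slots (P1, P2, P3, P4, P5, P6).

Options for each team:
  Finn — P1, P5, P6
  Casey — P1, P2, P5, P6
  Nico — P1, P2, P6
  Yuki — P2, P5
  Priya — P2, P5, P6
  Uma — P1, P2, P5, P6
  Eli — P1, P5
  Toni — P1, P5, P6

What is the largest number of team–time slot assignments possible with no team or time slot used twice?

For example, pair Finn–P6, Casey–P1, Nico–P2, Yuki–P5.
The set {Finn, Casey, Nico, Yuki, Priya, Uma, Eli, Toni} has only 4 neighbours ({P1, P2, P5, P6}), so by Hall's theorem at most 4 of the 8 teams can be matched.

4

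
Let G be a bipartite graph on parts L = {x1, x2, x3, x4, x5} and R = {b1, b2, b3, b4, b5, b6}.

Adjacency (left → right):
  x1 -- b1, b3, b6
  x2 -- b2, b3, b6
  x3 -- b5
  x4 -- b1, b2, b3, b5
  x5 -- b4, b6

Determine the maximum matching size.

One maximum matching: x1-b1, x2-b3, x3-b5, x4-b2, x5-b6.
This saturates every left vertex, so 5 is the maximum.

5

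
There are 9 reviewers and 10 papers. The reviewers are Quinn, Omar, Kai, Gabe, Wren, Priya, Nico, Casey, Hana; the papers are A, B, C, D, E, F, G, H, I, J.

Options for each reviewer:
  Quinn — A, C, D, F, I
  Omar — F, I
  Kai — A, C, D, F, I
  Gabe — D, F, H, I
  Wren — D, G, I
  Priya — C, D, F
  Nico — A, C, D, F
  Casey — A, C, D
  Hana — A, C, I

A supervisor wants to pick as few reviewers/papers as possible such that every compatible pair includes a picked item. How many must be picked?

7

The 7 edges Quinn–A, Omar–I, Kai–D, Gabe–H, Wren–G, Priya–C, Nico–F form a matching, so any vertex cover needs at least 7 vertices (one per matched edge).
Conversely {Gabe, Wren, A, C, D, F, I} meets every edge and has exactly 7 vertices, so 7 is optimal.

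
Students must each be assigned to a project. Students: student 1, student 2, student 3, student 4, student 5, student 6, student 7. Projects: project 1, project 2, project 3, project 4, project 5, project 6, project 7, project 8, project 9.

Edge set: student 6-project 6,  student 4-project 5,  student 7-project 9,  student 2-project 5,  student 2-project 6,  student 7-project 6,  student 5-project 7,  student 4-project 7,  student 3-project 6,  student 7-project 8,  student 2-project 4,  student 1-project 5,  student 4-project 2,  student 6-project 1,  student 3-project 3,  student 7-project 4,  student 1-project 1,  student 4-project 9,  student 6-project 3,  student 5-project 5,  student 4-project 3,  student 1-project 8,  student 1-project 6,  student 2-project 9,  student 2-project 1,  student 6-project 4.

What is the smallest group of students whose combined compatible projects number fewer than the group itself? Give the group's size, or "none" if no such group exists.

A matching saturating every student exists, for instance student 1→project 8, student 2→project 4, student 3→project 6, student 4→project 3, student 5→project 7, student 6→project 1, student 7→project 9.
By Hall's marriage theorem, this means |N(S)| ≥ |S| for every subset S, so no violating subset exists.

none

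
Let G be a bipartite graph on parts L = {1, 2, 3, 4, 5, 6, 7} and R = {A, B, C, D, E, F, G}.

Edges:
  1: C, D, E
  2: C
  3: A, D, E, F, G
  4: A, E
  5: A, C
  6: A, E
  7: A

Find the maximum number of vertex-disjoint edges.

For example, pair 1–D, 2–C, 3–G, 4–E, 5–A.
The set {2, 4, 5, 6, 7} has only 3 neighbours ({A, C, E}), so by Hall's theorem at most 5 of the 7 left vertices can be matched.

5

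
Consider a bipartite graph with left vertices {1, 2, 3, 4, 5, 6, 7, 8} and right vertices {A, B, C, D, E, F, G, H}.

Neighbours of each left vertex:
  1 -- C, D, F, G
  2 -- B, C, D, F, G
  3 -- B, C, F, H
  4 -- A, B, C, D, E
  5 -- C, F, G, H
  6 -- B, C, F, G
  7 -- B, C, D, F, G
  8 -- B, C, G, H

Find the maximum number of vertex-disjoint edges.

For example, pair 1–D, 2–B, 3–C, 4–A, 5–H, 6–F, 7–G.
The set {1, 2, 3, 5, 6, 7, 8} has only 6 neighbours ({B, C, D, F, G, H}), so by Hall's theorem at most 7 of the 8 left vertices can be matched.

7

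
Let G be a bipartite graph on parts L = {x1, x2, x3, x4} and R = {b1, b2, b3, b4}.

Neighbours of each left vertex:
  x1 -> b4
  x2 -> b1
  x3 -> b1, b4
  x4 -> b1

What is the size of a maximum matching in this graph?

2

A valid assignment of size 2: x1–b4, x2–b1.
The set {x1, x2, x3, x4} has only 2 neighbours ({b1, b4}), so by Hall's theorem at most 2 of the 4 left vertices can be matched.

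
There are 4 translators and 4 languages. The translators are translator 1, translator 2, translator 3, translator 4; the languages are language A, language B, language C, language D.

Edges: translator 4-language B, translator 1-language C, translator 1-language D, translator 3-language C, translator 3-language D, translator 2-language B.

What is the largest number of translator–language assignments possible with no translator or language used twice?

One maximum matching: translator 1-language C, translator 2-language B, translator 3-language D.
The set {translator 2, translator 4} has only 1 neighbour ({language B}), so by Hall's theorem at most 3 of the 4 translators can be matched.

3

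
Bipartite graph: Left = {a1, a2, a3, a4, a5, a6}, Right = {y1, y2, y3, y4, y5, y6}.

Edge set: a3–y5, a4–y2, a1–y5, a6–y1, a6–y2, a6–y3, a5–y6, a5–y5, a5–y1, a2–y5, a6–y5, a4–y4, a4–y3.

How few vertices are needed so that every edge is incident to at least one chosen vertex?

A maximum matching has 4 edges (e.g. a1–y5, a4–y2, a5–y1, a6–y3).
By König's theorem the minimum vertex cover has the same size. One such cover is {a4, a5, a6, y5}.

4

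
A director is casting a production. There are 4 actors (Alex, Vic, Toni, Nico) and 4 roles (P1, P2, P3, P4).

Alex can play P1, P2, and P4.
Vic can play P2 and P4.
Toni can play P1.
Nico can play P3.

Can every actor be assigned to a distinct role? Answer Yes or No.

Yes

One maximum matching: Alex-P4, Vic-P2, Toni-P1, Nico-P3.
All 4 actors are covered.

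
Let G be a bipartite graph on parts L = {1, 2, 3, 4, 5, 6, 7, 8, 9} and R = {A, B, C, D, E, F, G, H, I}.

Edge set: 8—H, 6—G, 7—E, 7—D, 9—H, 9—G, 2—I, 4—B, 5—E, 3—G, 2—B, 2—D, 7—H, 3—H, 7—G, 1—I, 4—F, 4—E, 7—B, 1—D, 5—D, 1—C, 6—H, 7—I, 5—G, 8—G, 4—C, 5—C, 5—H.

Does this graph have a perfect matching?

The set {3, 6, 8, 9} has only 2 neighbours ({G, H}), so by Hall's theorem at most 7 of the 9 left vertices can be matched.
Hence no matching covers every left vertex.

No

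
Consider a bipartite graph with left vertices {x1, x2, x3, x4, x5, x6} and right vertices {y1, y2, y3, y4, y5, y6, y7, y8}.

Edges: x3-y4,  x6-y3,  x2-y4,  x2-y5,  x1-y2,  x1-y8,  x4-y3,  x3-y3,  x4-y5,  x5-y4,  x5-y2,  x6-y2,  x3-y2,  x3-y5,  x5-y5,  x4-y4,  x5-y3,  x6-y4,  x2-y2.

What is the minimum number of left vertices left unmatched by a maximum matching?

1

For example, pair x1-y8, x2-y5, x3-y2, x4-y4, x5-y3.
The set {x2, x3, x4, x5, x6} has only 4 neighbours ({y2, y3, y4, y5}), so by Hall's theorem at most 5 of the 6 left vertices can be matched.
That matches 5 of the 6, leaving 1 unmatched; no matching can do better.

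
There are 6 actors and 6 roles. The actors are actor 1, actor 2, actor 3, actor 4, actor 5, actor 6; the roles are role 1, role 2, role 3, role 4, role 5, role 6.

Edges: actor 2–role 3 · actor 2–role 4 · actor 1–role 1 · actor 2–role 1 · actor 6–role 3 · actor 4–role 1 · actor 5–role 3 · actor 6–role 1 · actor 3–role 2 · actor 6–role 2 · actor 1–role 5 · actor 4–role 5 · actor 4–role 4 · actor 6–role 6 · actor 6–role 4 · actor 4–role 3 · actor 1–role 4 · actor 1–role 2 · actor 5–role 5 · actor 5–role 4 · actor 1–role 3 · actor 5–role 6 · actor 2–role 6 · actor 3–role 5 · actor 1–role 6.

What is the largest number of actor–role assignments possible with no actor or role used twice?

One maximum matching: actor 1–role 6, actor 2–role 3, actor 3–role 2, actor 4–role 4, actor 5–role 5, actor 6–role 1.
All 6 actors are matched, so no larger matching exists.

6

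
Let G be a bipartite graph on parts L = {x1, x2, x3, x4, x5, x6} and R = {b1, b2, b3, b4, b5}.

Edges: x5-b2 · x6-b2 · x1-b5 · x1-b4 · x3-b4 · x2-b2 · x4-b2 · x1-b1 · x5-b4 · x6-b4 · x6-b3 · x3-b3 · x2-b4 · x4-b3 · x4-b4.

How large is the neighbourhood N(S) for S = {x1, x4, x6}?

The union of neighbours of {x1, x4, x6} is {b1, b2, b3, b4, b5}, which has 5 elements.
Since |N(S)| = 5 ≥ |S| = 3, Hall's condition holds for this subset.

5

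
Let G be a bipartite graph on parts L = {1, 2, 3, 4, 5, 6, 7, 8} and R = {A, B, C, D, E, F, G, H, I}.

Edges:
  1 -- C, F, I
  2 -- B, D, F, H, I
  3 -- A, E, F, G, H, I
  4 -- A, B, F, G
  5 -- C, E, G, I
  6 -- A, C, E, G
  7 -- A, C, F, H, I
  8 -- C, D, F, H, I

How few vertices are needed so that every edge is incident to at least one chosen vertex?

{1, 2, 3, 4, 5, 6, 7, 8} is a vertex cover of size 8: every edge has an endpoint in this set.
No smaller cover exists because 1–C, 2–B, 3–A, 4–F, 5–E, 6–G, 7–I, 8–H is a matching of size 8, and a cover must include an endpoint of each of these disjoint edges (König's theorem).

8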